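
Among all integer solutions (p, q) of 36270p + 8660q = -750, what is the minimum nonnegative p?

313

gcd(36270, 8660):
  36270 = 4×8660 + 1630
  8660 = 5×1630 + 510
  1630 = 3×510 + 100
  510 = 5×100 + 10
  100 = 10×10
so gcd(36270, 8660) = 10.
10 divides -750, so solutions exist.
Back-substitute for Bézout coefficients:
  10 = 510 - 5×100
  ... = 36270×(-85) + 8660×(356)
Scale by -750/10 = -75: (p₀, q₀) = (6375, -26700).
General solution: p = 6375 + 866t, q = -26700 - 3627t for integer t.
p ≥ 0: smallest is 6375 mod 866 = 313 (at t = -7), with q = -1311.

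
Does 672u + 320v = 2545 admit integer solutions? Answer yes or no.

no

gcd(672, 320) = 32.
32 does not divide 2545 (remainder 17), so no integer solutions.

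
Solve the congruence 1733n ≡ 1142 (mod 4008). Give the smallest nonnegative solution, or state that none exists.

gcd(4008, 1733):
  4008 = 2·1733 + 542
  1733 = 3·542 + 107
  542 = 5·107 + 7
  107 = 15·7 + 2
  7 = 3·2 + 1
  2 = 2·1
so gcd(4008, 1733) = 1.
1 divides 1142, so solutions exist.
Back-substitute for Bézout coefficients:
  1 = 7 - 3·2
  ... = 1733·(-1723) + 4008·(745)
So 1733·(-1723) ≡ 1 (mod 4008); multiply by 1142: n ≡ -1967666 (mod 4008).
Smallest nonnegative: n = -1967666 mod 4008 = 262.

262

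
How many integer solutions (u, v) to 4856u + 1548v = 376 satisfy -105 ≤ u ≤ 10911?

gcd(4856, 1548) = 4.
By Bézout, 4856*(-73) + 1548*(229) = 4.
Particular solution: (104, -326).
General solution: u = 104 + 387t, v = -326 - 1214t for integer t.
-105 ≤ 104 + 387t ≤ 10911 gives t ∈ [0, 27], which is 28 values.

28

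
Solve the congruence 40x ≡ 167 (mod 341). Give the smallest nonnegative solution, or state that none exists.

gcd(341, 40):
  341 = 8×40 + 21
  40 = 1×21 + 19
  21 = 1×19 + 2
  19 = 9×2 + 1
  2 = 2×1
so gcd(341, 40) = 1.
1 divides 167, so solutions exist.
Back-substitute for Bézout coefficients:
  1 = 19 - 9×2
  ... = 40×(162) + 341×(-19)
So 40×(162) ≡ 1 (mod 341); multiply by 167: x ≡ 27054 (mod 341).
Smallest nonnegative: x = 27054 mod 341 = 115.

115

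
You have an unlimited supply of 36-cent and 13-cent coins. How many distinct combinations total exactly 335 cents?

Need nonnegative integers with 36j + 13k = 335.
gcd(36, 13) = 1, and 36·(4) + 13·(-11) = 1.
So (j₀, k₀) = (1340, -3685); general j = 1340 + 13t, k = -3685 - 36t.
j ≥ 0 ⇒ t ≥ -103; k ≥ 0 ⇒ t ≤ -103. That's 1 value of t.

1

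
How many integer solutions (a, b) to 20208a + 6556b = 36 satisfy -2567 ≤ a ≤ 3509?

gcd(20208, 6556):
  20208 = 3·6556 + 540
  6556 = 12·540 + 76
  540 = 7·76 + 8
  76 = 9·8 + 4
  8 = 2·4
so gcd(20208, 6556) = 4.
Back-substitute for Bézout coefficients:
  4 = 76 - 9·8
  ... = 20208·(-777) + 6556·(2395)
Scale by 9: particular solution (-6993, 21555); reduce a mod 1639: (1202, -3705).
General solution: a = 1202 + 1639t, b = -3705 - 5052t for integer t.
-2567 ≤ 1202 + 1639t ≤ 3509 gives t ∈ [-2, 1], which is 4 values.

4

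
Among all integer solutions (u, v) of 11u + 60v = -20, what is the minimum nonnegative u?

20

gcd(60, 11):
  60 = 5*11 + 5
  11 = 2*5 + 1
  5 = 5*1
so gcd(60, 11) = 1.
1 divides -20, so solutions exist.
Back-substitute for Bézout coefficients:
  1 = 11 - 2*5
  ... = 11*(11) + 60*(-2)
Scale by -20/1 = -20: (u₀, v₀) = (-220, 40).
General solution: u = -220 + 60t, v = 40 - 11t for integer t.
u ≥ 0: smallest is -220 mod 60 = 20 (at t = 4), with v = -4.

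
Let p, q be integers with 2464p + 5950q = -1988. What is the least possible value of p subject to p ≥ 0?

33

gcd(5950, 2464):
  5950 = 2*2464 + 1022
  2464 = 2*1022 + 420
  1022 = 2*420 + 182
  420 = 2*182 + 56
  182 = 3*56 + 14
  56 = 4*14
so gcd(5950, 2464) = 14.
14 divides -1988, so solutions exist.
Back-substitute for Bézout coefficients:
  14 = 182 - 3*56
  ... = 2464*(-99) + 5950*(41)
Scale by -1988/14 = -142: (p₀, q₀) = (14058, -5822).
General solution: p = 14058 + 425t, q = -5822 - 176t for integer t.
p ≥ 0: smallest is 14058 mod 425 = 33 (at t = -33), with q = -14.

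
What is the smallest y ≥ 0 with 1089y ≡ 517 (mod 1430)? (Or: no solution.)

53

gcd(1430, 1089):
  1430 = 1*1089 + 341
  1089 = 3*341 + 66
  341 = 5*66 + 11
  66 = 6*11
so gcd(1430, 1089) = 11.
11 divides 517, so solutions exist.
Back-substitute for Bézout coefficients:
  11 = 341 - 5*66
  ... = 1089*(-21) + 1430*(16)
So 1089*(-21) ≡ 11 (mod 1430); multiply by 47: y ≡ -987 (mod 130).
Smallest nonnegative: y = -987 mod 130 = 53.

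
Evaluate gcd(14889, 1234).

gcd(14889, 1234) = 1  (14889 = 12×1234 + 81, 1234 = 15×81 + 19, 81 = 4×19 + 5, 19 = 3×5 + 4, 5 = 1×4 + 1, 4 = 4×1).

1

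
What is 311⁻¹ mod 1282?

371

gcd(1282, 311) = 1.
By Bézout, 311*(371) + 1282*(-90) = 1.
So 311*371 ≡ 1 (mod 1282), and 371 mod 1282 = 371.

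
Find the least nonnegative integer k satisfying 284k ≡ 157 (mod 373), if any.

gcd(373, 284) = 1.
1 divides 157, so solutions exist.
By Bézout, 284·(88) + 373·(-67) = 1.
So 284·(88) ≡ 1 (mod 373); multiply by 157: k ≡ 13816 (mod 373).
Smallest nonnegative: k = 13816 mod 373 = 15.

15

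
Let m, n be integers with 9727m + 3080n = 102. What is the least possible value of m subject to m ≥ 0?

gcd(9727, 3080) = 1  (9727 = 3*3080 + 487, 3080 = 6*487 + 158, 487 = 3*158 + 13, 158 = 12*13 + 2, 13 = 6*2 + 1, 2 = 2*1).
1 divides 102, so solutions exist.
Back-substituting, 9727*(1423) + 3080*(-4494) = 1.
Scale by 102/1 = 102: (m₀, n₀) = (145146, -458388).
General solution: m = 145146 + 3080t, n = -458388 - 9727t for integer t.
m ≥ 0: smallest is 145146 mod 3080 = 386 (at t = -47), with n = -1219.

386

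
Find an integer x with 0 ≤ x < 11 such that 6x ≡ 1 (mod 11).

gcd(11, 6):
  11 = 1·6 + 5
  6 = 1·5 + 1
  5 = 5·1
so gcd(11, 6) = 1.
Back-substitute for Bézout coefficients:
  1 = 6 - 1·5
  ... = 6·(2) + 11·(-1)
So 6·2 ≡ 1 (mod 11), and 2 mod 11 = 2.

2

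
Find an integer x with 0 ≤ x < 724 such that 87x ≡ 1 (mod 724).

491

gcd(724, 87):
  724 = 8·87 + 28
  87 = 3·28 + 3
  28 = 9·3 + 1
  3 = 3·1
so gcd(724, 87) = 1.
Back-substitute for Bézout coefficients:
  1 = 28 - 9·3
  ... = 87·(-233) + 724·(28)
So 87·-233 ≡ 1 (mod 724), and -233 mod 724 = 491.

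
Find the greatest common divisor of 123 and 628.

gcd(628, 123):
  628 = 5*123 + 13
  123 = 9*13 + 6
  13 = 2*6 + 1
  6 = 6*1
so gcd(628, 123) = 1.

1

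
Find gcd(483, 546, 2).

1

gcd(546, 483) = 21.
gcd(21, 2) = 1.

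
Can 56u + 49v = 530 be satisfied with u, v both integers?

gcd(56, 49) = 7  (56 = 1·49 + 7, 49 = 7·7).
7 does not divide 530 (remainder 5), so no integer solutions.

no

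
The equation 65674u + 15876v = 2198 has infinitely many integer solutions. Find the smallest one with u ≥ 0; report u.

gcd(65674, 15876) = 14  (65674 = 4×15876 + 2170, 15876 = 7×2170 + 686, 2170 = 3×686 + 112, 686 = 6×112 + 14, 112 = 8×14).
14 divides 2198, so solutions exist.
Back-substituting, 65674×(-139) + 15876×(575) = 14.
Scale by 2198/14 = 157: (u₀, v₀) = (-21823, 90275).
General solution: u = -21823 + 1134t, v = 90275 - 4691t for integer t.
u ≥ 0: smallest is -21823 mod 1134 = 857 (at t = 20), with v = -3545.

857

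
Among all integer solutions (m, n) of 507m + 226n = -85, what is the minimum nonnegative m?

gcd(507, 226) = 1.
1 divides -85, so solutions exist.
By Bézout, 507*(37) + 226*(-83) = 1.
Scale by -85/1 = -85: (m₀, n₀) = (-3145, 7055).
General solution: m = -3145 + 226t, n = 7055 - 507t for integer t.
m ≥ 0: smallest is -3145 mod 226 = 19 (at t = 14), with n = -43.

19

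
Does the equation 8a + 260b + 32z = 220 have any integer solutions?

gcd(260, 8) = 4  (260 = 32·8 + 4, 8 = 2·4).
gcd(4, 32) = 4.
4 divides 220, so integer solutions exist.

yes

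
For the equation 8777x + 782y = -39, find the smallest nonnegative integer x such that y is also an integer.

679

gcd(8777, 782) = 1.
1 divides -39, so solutions exist.
By Bézout, 8777·(143) + 782·(-1605) = 1.
Scale by -39/1 = -39: (x₀, y₀) = (-5577, 62595).
General solution: x = -5577 + 782t, y = 62595 - 8777t for integer t.
x ≥ 0: smallest is -5577 mod 782 = 679 (at t = 8), with y = -7621.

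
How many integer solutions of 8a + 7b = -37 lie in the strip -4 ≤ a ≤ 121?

gcd(8, 7) = 1  (8 = 1×7 + 1, 7 = 7×1).
Back-substituting, 8×(1) + 7×(-1) = 1.
Scale by -37: particular solution (-37, 37); reduce a mod 7: (5, -11).
General solution: a = 5 + 7t, b = -11 - 8t for integer t.
-4 ≤ 5 + 7t ≤ 121 gives t ∈ [-1, 16], which is 18 values.

18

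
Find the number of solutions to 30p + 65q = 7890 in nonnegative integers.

21

gcd(65, 30):
  65 = 2×30 + 5
  30 = 6×5
so gcd(65, 30) = 5.
Back-substitute for Bézout coefficients:
  5 = 65 - 2×30
  ... = 30×(-2) + 65×(1)
Scale by 1578: one solution is (-3156, 1578). Reduce p mod 13: (3, 120).
General: p = 3 + 13t, q = 120 - 6t.
p ≥ 0 ⇒ t ≥ 0; q ≥ 0 ⇒ t ≤ 20. So t ∈ [0, 20]: 21 solutions.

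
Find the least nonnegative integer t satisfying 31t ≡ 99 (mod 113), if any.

36

gcd(113, 31):
  113 = 3*31 + 20
  31 = 1*20 + 11
  20 = 1*11 + 9
  11 = 1*9 + 2
  9 = 4*2 + 1
  2 = 2*1
so gcd(113, 31) = 1.
1 divides 99, so solutions exist.
Back-substitute for Bézout coefficients:
  1 = 9 - 4*2
  ... = 31*(-51) + 113*(14)
So 31*(-51) ≡ 1 (mod 113); multiply by 99: t ≡ -5049 (mod 113).
Smallest nonnegative: t = -5049 mod 113 = 36.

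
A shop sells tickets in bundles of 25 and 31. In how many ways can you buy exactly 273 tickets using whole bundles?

1

Need nonnegative integers with 25j + 31k = 273.
gcd(25, 31) = 1, and 25·(5) + 31·(-4) = 1.
So (j₀, k₀) = (1365, -1092); general j = 1365 + 31t, k = -1092 - 25t.
j ≥ 0 ⇒ t ≥ -44; k ≥ 0 ⇒ t ≤ -44. That's 1 value of t.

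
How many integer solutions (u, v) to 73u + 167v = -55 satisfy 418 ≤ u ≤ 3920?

gcd(167, 73):
  167 = 2×73 + 21
  73 = 3×21 + 10
  21 = 2×10 + 1
  10 = 10×1
so gcd(167, 73) = 1.
Back-substitute for Bézout coefficients:
  1 = 21 - 2×10
  ... = 73×(-16) + 167×(7)
Scale by -55: particular solution (880, -385); reduce u mod 167: (45, -20).
General solution: u = 45 + 167t, v = -20 - 73t for integer t.
418 ≤ 45 + 167t ≤ 3920 gives t ∈ [3, 23], which is 21 values.

21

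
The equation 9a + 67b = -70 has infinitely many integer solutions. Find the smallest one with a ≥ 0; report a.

22

gcd(67, 9) = 1  (67 = 7*9 + 4, 9 = 2*4 + 1, 4 = 4*1).
1 divides -70, so solutions exist.
Back-substituting, 9*(15) + 67*(-2) = 1.
Scale by -70/1 = -70: (a₀, b₀) = (-1050, 140).
General solution: a = -1050 + 67t, b = 140 - 9t for integer t.
a ≥ 0: smallest is -1050 mod 67 = 22 (at t = 16), with b = -4.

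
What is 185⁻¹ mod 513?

gcd(513, 185):
  513 = 2·185 + 143
  185 = 1·143 + 42
  143 = 3·42 + 17
  42 = 2·17 + 8
  17 = 2·8 + 1
  8 = 8·1
so gcd(513, 185) = 1.
Back-substitute for Bézout coefficients:
  1 = 17 - 2·8
  ... = 185·(-61) + 513·(22)
So 185·-61 ≡ 1 (mod 513), and -61 mod 513 = 452.

452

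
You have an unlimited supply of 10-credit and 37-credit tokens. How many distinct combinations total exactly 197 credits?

Need nonnegative integers with 10j + 37k = 197.
gcd(10, 37) = 1, and 10·(-11) + 37·(3) = 1.
So (j₀, k₀) = (-2167, 591); general j = -2167 + 37t, k = 591 - 10t.
j ≥ 0 ⇒ t ≥ 59; k ≥ 0 ⇒ t ≤ 59. That's 1 value of t.

1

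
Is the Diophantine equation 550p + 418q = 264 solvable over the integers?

yes

gcd(550, 418):
  550 = 1*418 + 132
  418 = 3*132 + 22
  132 = 6*22
so gcd(550, 418) = 22.
22 divides 264, so integer solutions exist.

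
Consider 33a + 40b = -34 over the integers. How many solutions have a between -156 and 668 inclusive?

21

gcd(40, 33) = 1  (40 = 1*33 + 7, 33 = 4*7 + 5, 7 = 1*5 + 2, 5 = 2*2 + 1, 2 = 2*1).
Back-substituting, 33*(17) + 40*(-14) = 1.
Scale by -34: particular solution (-578, 476); reduce a mod 40: (22, -19).
General solution: a = 22 + 40t, b = -19 - 33t for integer t.
-156 ≤ 22 + 40t ≤ 668 gives t ∈ [-4, 16], which is 21 values.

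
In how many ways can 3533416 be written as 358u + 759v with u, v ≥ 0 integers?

13

gcd(759, 358):
  759 = 2*358 + 43
  358 = 8*43 + 14
  43 = 3*14 + 1
  14 = 14*1
so gcd(759, 358) = 1.
Back-substitute for Bézout coefficients:
  1 = 43 - 3*14
  ... = 358*(-53) + 759*(25)
Scale by 3533416: one solution is (-187271048, 88335400). Reduce u mod 759: (58, 4628).
General: u = 58 + 759t, v = 4628 - 358t.
u ≥ 0 ⇒ t ≥ 0; v ≥ 0 ⇒ t ≤ 12. So t ∈ [0, 12]: 13 solutions.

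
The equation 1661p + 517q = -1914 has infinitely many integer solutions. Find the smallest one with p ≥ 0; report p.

39

gcd(1661, 517):
  1661 = 3*517 + 110
  517 = 4*110 + 77
  110 = 1*77 + 33
  77 = 2*33 + 11
  33 = 3*11
so gcd(1661, 517) = 11.
11 divides -1914, so solutions exist.
Back-substitute for Bézout coefficients:
  11 = 77 - 2*33
  ... = 1661*(-14) + 517*(45)
Scale by -1914/11 = -174: (p₀, q₀) = (2436, -7830).
General solution: p = 2436 + 47t, q = -7830 - 151t for integer t.
p ≥ 0: smallest is 2436 mod 47 = 39 (at t = -51), with q = -129.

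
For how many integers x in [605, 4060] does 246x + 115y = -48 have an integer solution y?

30

gcd(246, 115) = 1.
By Bézout, 246·(36) + 115·(-77) = 1.
Particular solution: (112, -240).
General solution: x = 112 + 115t, y = -240 - 246t for integer t.
605 ≤ 112 + 115t ≤ 4060 gives t ∈ [5, 34], which is 30 values.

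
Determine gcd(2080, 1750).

gcd(2080, 1750) = 10  (2080 = 1*1750 + 330, 1750 = 5*330 + 100, 330 = 3*100 + 30, 100 = 3*30 + 10, 30 = 3*10).

10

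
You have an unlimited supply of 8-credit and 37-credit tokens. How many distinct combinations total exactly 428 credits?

Need nonnegative integers with 8j + 37k = 428.
gcd(8, 37) = 1, and 8·(14) + 37·(-3) = 1.
So (j₀, k₀) = (5992, -1284); general j = 5992 + 37t, k = -1284 - 8t.
j ≥ 0 ⇒ t ≥ -161; k ≥ 0 ⇒ t ≤ -161. That's 1 value of t.

1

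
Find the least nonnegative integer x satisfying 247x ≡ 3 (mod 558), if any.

gcd(558, 247) = 1  (558 = 2·247 + 64, 247 = 3·64 + 55, 64 = 1·55 + 9, 55 = 6·9 + 1, 9 = 9·1).
1 divides 3, so solutions exist.
Back-substituting, 247·(61) + 558·(-27) = 1.
So 247·(61) ≡ 1 (mod 558); multiply by 3: x ≡ 183 (mod 558).
Smallest nonnegative: x = 183 mod 558 = 183.

183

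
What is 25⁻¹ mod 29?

7

gcd(29, 25) = 1  (29 = 1·25 + 4, 25 = 6·4 + 1, 4 = 4·1).
Back-substituting, 25·(7) + 29·(-6) = 1.
So 25·7 ≡ 1 (mod 29), and 7 mod 29 = 7.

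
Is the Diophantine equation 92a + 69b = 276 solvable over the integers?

gcd(92, 69) = 23  (92 = 1×69 + 23, 69 = 3×23).
23 divides 276, so integer solutions exist.

yes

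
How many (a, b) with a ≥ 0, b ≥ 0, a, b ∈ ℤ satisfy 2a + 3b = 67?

11

gcd(3, 2) = 1.
By Bézout, 2*(-1) + 3*(1) = 1.
One solution: (2, 21).
General: a = 2 + 3t, b = 21 - 2t.
a ≥ 0 ⇒ t ≥ 0; b ≥ 0 ⇒ t ≤ 10. So t ∈ [0, 10]: 11 solutions.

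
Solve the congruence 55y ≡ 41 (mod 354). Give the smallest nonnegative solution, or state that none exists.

329

gcd(354, 55) = 1.
1 divides 41, so solutions exist.
By Bézout, 55·(103) + 354·(-16) = 1.
So 55·(103) ≡ 1 (mod 354); multiply by 41: y ≡ 4223 (mod 354).
Smallest nonnegative: y = 4223 mod 354 = 329.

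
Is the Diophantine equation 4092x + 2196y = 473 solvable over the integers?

gcd(4092, 2196) = 12  (4092 = 1×2196 + 1896, 2196 = 1×1896 + 300, 1896 = 6×300 + 96, 300 = 3×96 + 12, 96 = 8×12).
12 does not divide 473 (remainder 5), so no integer solutions.

no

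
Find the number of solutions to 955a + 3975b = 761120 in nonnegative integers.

1

gcd(3975, 955) = 5  (3975 = 4×955 + 155, 955 = 6×155 + 25, 155 = 6×25 + 5, 25 = 5×5).
Back-substituting, 955×(-154) + 3975×(37) = 5.
Scale by 152224: one solution is (-23442496, 5632288). Reduce a mod 795: (464, 80).
General: a = 464 + 795t, b = 80 - 191t.
a ≥ 0 ⇒ t ≥ 0; b ≥ 0 ⇒ t ≤ 0. So t ∈ [0, 0]: 1 solution.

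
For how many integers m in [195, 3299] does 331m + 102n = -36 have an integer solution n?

gcd(331, 102) = 1.
By Bézout, 331·(49) + 102·(-159) = 1.
Particular solution: (72, -234).
General solution: m = 72 + 102t, n = -234 - 331t for integer t.
195 ≤ 72 + 102t ≤ 3299 gives t ∈ [2, 31], which is 30 values.

30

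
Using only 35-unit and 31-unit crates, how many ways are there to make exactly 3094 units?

3

Need nonnegative integers with 35j + 31k = 3094.
gcd(35, 31) = 1, and 35·(8) + 31·(-9) = 1.
So (j₀, k₀) = (24752, -27846); general j = 24752 + 31t, k = -27846 - 35t.
j ≥ 0 ⇒ t ≥ -798; k ≥ 0 ⇒ t ≤ -796. That's 3 values of t.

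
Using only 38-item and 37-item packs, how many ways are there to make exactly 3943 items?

Need nonnegative integers with 38j + 37k = 3943.
gcd(38, 37) = 1, and 38·(1) + 37·(-1) = 1.
So (j₀, k₀) = (3943, -3943); general j = 3943 + 37t, k = -3943 - 38t.
j ≥ 0 ⇒ t ≥ -106; k ≥ 0 ⇒ t ≤ -104. That's 3 values of t.

3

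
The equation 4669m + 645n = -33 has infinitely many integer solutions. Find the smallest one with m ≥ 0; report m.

gcd(4669, 645) = 1  (4669 = 7*645 + 154, 645 = 4*154 + 29, 154 = 5*29 + 9, 29 = 3*9 + 2, 9 = 4*2 + 1, 2 = 2*1).
1 divides -33, so solutions exist.
Back-substituting, 4669*(289) + 645*(-2092) = 1.
Scale by -33/1 = -33: (m₀, n₀) = (-9537, 69036).
General solution: m = -9537 + 645t, n = 69036 - 4669t for integer t.
m ≥ 0: smallest is -9537 mod 645 = 138 (at t = 15), with n = -999.

138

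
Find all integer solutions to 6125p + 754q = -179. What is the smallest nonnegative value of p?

671

gcd(6125, 754):
  6125 = 8×754 + 93
  754 = 8×93 + 10
  93 = 9×10 + 3
  10 = 3×3 + 1
  3 = 3×1
so gcd(6125, 754) = 1.
1 divides -179, so solutions exist.
Back-substitute for Bézout coefficients:
  1 = 10 - 3×3
  ... = 6125×(-227) + 754×(1844)
Scale by -179/1 = -179: (p₀, q₀) = (40633, -330076).
General solution: p = 40633 + 754t, q = -330076 - 6125t for integer t.
p ≥ 0: smallest is 40633 mod 754 = 671 (at t = -53), with q = -5451.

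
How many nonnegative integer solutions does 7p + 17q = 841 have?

7

gcd(17, 7) = 1.
By Bézout, 7*(5) + 17*(-2) = 1.
One solution: (6, 47).
General: p = 6 + 17t, q = 47 - 7t.
p ≥ 0 ⇒ t ≥ 0; q ≥ 0 ⇒ t ≤ 6. So t ∈ [0, 6]: 7 solutions.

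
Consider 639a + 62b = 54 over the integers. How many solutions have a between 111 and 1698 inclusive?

25

gcd(639, 62):
  639 = 10*62 + 19
  62 = 3*19 + 5
  19 = 3*5 + 4
  5 = 1*4 + 1
  4 = 4*1
so gcd(639, 62) = 1.
Back-substitute for Bézout coefficients:
  1 = 5 - 1*4
  ... = 639*(-13) + 62*(134)
Scale by 54: particular solution (-702, 7236); reduce a mod 62: (42, -432).
General solution: a = 42 + 62t, b = -432 - 639t for integer t.
111 ≤ 42 + 62t ≤ 1698 gives t ∈ [2, 26], which is 25 values.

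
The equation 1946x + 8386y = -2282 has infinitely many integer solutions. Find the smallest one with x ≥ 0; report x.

gcd(8386, 1946) = 14.
14 divides -2282, so solutions exist.
By Bézout, 1946·(181) + 8386·(-42) = 14.
Scale by -2282/14 = -163: (x₀, y₀) = (-29503, 6846).
General solution: x = -29503 + 599t, y = 6846 - 139t for integer t.
x ≥ 0: smallest is -29503 mod 599 = 447 (at t = 50), with y = -104.

447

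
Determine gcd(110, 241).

1

gcd(241, 110):
  241 = 2*110 + 21
  110 = 5*21 + 5
  21 = 4*5 + 1
  5 = 5*1
so gcd(241, 110) = 1.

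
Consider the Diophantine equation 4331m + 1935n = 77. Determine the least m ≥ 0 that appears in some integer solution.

gcd(4331, 1935) = 1  (4331 = 2*1935 + 461, 1935 = 4*461 + 91, 461 = 5*91 + 6, 91 = 15*6 + 1, 6 = 6*1).
1 divides 77, so solutions exist.
Back-substituting, 4331*(-319) + 1935*(714) = 1.
Scale by 77/1 = 77: (m₀, n₀) = (-24563, 54978).
General solution: m = -24563 + 1935t, n = 54978 - 4331t for integer t.
m ≥ 0: smallest is -24563 mod 1935 = 592 (at t = 13), with n = -1325.

592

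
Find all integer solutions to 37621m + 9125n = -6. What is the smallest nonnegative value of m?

814

gcd(37621, 9125) = 1  (37621 = 4*9125 + 1121, 9125 = 8*1121 + 157, 1121 = 7*157 + 22, 157 = 7*22 + 3, 22 = 7*3 + 1, 3 = 3*1).
1 divides -6, so solutions exist.
Back-substituting, 37621*(2906) + 9125*(-11981) = 1.
Scale by -6/1 = -6: (m₀, n₀) = (-17436, 71886).
General solution: m = -17436 + 9125t, n = 71886 - 37621t for integer t.
m ≥ 0: smallest is -17436 mod 9125 = 814 (at t = 2), with n = -3356.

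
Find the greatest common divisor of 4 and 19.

gcd(19, 4) = 1  (19 = 4×4 + 3, 4 = 1×3 + 1, 3 = 3×1).

1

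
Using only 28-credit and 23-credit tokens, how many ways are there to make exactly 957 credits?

Need nonnegative integers with 28j + 23k = 957.
gcd(28, 23) = 1, and 28·(-9) + 23·(11) = 1.
So (j₀, k₀) = (-8613, 10527); general j = -8613 + 23t, k = 10527 - 28t.
j ≥ 0 ⇒ t ≥ 375; k ≥ 0 ⇒ t ≤ 375. That's 1 value of t.

1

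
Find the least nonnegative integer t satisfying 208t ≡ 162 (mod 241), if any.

17

gcd(241, 208) = 1.
1 divides 162, so solutions exist.
By Bézout, 208×(73) + 241×(-63) = 1.
So 208×(73) ≡ 1 (mod 241); multiply by 162: t ≡ 11826 (mod 241).
Smallest nonnegative: t = 11826 mod 241 = 17.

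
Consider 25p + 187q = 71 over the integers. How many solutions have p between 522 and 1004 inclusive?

gcd(187, 25) = 1  (187 = 7*25 + 12, 25 = 2*12 + 1, 12 = 12*1).
Back-substituting, 25*(15) + 187*(-2) = 1.
Scale by 71: particular solution (1065, -142); reduce p mod 187: (130, -17).
General solution: p = 130 + 187t, q = -17 - 25t for integer t.
522 ≤ 130 + 187t ≤ 1004 gives t ∈ [3, 4], which is 2 values.

2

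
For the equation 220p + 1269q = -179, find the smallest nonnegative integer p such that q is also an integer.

gcd(1269, 220):
  1269 = 5×220 + 169
  220 = 1×169 + 51
  169 = 3×51 + 16
  51 = 3×16 + 3
  16 = 5×3 + 1
  3 = 3×1
so gcd(1269, 220) = 1.
1 divides -179, so solutions exist.
Back-substitute for Bézout coefficients:
  1 = 16 - 5×3
  ... = 220×(-398) + 1269×(69)
Scale by -179/1 = -179: (p₀, q₀) = (71242, -12351).
General solution: p = 71242 + 1269t, q = -12351 - 220t for integer t.
p ≥ 0: smallest is 71242 mod 1269 = 178 (at t = -56), with q = -31.

178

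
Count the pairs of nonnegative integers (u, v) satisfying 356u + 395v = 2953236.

21

gcd(395, 356) = 1  (395 = 1×356 + 39, 356 = 9×39 + 5, 39 = 7×5 + 4, 5 = 1×4 + 1, 4 = 4×1).
Back-substituting, 356×(81) + 395×(-73) = 1.
Scale by 2953236: one solution is (239212116, -215586228). Reduce u mod 395: (116, 7372).
General: u = 116 + 395t, v = 7372 - 356t.
u ≥ 0 ⇒ t ≥ 0; v ≥ 0 ⇒ t ≤ 20. So t ∈ [0, 20]: 21 solutions.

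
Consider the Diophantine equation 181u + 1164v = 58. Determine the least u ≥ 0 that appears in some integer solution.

682

gcd(1164, 181) = 1  (1164 = 6×181 + 78, 181 = 2×78 + 25, 78 = 3×25 + 3, 25 = 8×3 + 1, 3 = 3×1).
1 divides 58, so solutions exist.
Back-substituting, 181×(373) + 1164×(-58) = 1.
Scale by 58/1 = 58: (u₀, v₀) = (21634, -3364).
General solution: u = 21634 + 1164t, v = -3364 - 181t for integer t.
u ≥ 0: smallest is 21634 mod 1164 = 682 (at t = -18), with v = -106.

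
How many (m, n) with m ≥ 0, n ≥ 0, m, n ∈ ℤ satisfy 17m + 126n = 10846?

gcd(126, 17):
  126 = 7·17 + 7
  17 = 2·7 + 3
  7 = 2·3 + 1
  3 = 3·1
so gcd(126, 17) = 1.
Back-substitute for Bézout coefficients:
  1 = 7 - 2·3
  ... = 17·(-37) + 126·(5)
Scale by 10846: one solution is (-401302, 54230). Reduce m mod 126: (8, 85).
General: m = 8 + 126t, n = 85 - 17t.
m ≥ 0 ⇒ t ≥ 0; n ≥ 0 ⇒ t ≤ 5. So t ∈ [0, 5]: 6 solutions.

6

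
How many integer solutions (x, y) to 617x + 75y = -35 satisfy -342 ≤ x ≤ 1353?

gcd(617, 75) = 1  (617 = 8×75 + 17, 75 = 4×17 + 7, 17 = 2×7 + 3, 7 = 2×3 + 1, 3 = 3×1).
Back-substituting, 617×(-22) + 75×(181) = 1.
Scale by -35: particular solution (770, -6335); reduce x mod 75: (20, -165).
General solution: x = 20 + 75t, y = -165 - 617t for integer t.
-342 ≤ 20 + 75t ≤ 1353 gives t ∈ [-4, 17], which is 22 values.

22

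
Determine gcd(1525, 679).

gcd(1525, 679):
  1525 = 2·679 + 167
  679 = 4·167 + 11
  167 = 15·11 + 2
  11 = 5·2 + 1
  2 = 2·1
so gcd(1525, 679) = 1.

1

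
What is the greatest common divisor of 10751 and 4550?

gcd(10751, 4550):
  10751 = 2*4550 + 1651
  4550 = 2*1651 + 1248
  1651 = 1*1248 + 403
  1248 = 3*403 + 39
  403 = 10*39 + 13
  39 = 3*13
so gcd(10751, 4550) = 13.

13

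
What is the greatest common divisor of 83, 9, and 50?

gcd(83, 9):
  83 = 9*9 + 2
  9 = 4*2 + 1
  2 = 2*1
so gcd(83, 9) = 1.
gcd(1, 50) = 1.

1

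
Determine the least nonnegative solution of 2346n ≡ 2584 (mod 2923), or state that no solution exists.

340

gcd(2923, 2346) = 1  (2923 = 1*2346 + 577, 2346 = 4*577 + 38, 577 = 15*38 + 7, 38 = 5*7 + 3, 7 = 2*3 + 1, 3 = 3*1).
1 divides 2584, so solutions exist.
Back-substituting, 2346*(-846) + 2923*(679) = 1.
So 2346*(-846) ≡ 1 (mod 2923); multiply by 2584: n ≡ -2186064 (mod 2923).
Smallest nonnegative: n = -2186064 mod 2923 = 340.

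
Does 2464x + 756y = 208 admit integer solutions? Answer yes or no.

gcd(2464, 756) = 28  (2464 = 3·756 + 196, 756 = 3·196 + 168, 196 = 1·168 + 28, 168 = 6·28).
28 does not divide 208 (remainder 12), so no integer solutions.

no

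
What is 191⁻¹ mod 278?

gcd(278, 191) = 1.
By Bézout, 191·(131) + 278·(-90) = 1.
So 191·131 ≡ 1 (mod 278), and 131 mod 278 = 131.

131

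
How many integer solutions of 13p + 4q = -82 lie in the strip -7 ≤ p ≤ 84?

gcd(13, 4):
  13 = 3*4 + 1
  4 = 4*1
so gcd(13, 4) = 1.
Back-substitute for Bézout coefficients:
  1 = 13 - 3*4
  ... = 13*(1) + 4*(-3)
Scale by -82: particular solution (-82, 246); reduce p mod 4: (2, -27).
General solution: p = 2 + 4t, q = -27 - 13t for integer t.
-7 ≤ 2 + 4t ≤ 84 gives t ∈ [-2, 20], which is 23 values.

23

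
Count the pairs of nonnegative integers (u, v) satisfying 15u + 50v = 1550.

gcd(50, 15) = 5  (50 = 3×15 + 5, 15 = 3×5).
Back-substituting, 15×(-3) + 50×(1) = 5.
Scale by 310: one solution is (-930, 310). Reduce u mod 10: (0, 31).
General: u = 0 + 10t, v = 31 - 3t.
u ≥ 0 ⇒ t ≥ 0; v ≥ 0 ⇒ t ≤ 10. So t ∈ [0, 10]: 11 solutions.

11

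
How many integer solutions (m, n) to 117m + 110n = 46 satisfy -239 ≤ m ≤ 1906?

19

gcd(117, 110) = 1  (117 = 1*110 + 7, 110 = 15*7 + 5, 7 = 1*5 + 2, 5 = 2*2 + 1, 2 = 2*1).
Back-substituting, 117*(-47) + 110*(50) = 1.
Scale by 46: particular solution (-2162, 2300); reduce m mod 110: (38, -40).
General solution: m = 38 + 110t, n = -40 - 117t for integer t.
-239 ≤ 38 + 110t ≤ 1906 gives t ∈ [-2, 16], which is 19 values.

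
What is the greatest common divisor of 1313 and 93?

1

gcd(1313, 93):
  1313 = 14*93 + 11
  93 = 8*11 + 5
  11 = 2*5 + 1
  5 = 5*1
so gcd(1313, 93) = 1.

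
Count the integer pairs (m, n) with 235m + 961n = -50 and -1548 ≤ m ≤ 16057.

gcd(961, 235) = 1.
By Bézout, 235×(-229) + 961×(56) = 1.
Particular solution: (879, -215).
General solution: m = 879 + 961t, n = -215 - 235t for integer t.
-1548 ≤ 879 + 961t ≤ 16057 gives t ∈ [-2, 15], which is 18 values.

18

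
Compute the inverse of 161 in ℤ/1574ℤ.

gcd(1574, 161) = 1.
By Bézout, 161·(-743) + 1574·(76) = 1.
So 161·-743 ≡ 1 (mod 1574), and -743 mod 1574 = 831.

831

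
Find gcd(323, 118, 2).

1

gcd(323, 118) = 1  (323 = 2·118 + 87, 118 = 1·87 + 31, 87 = 2·31 + 25, 31 = 1·25 + 6, 25 = 4·6 + 1, 6 = 6·1).
gcd(1, 2) = 1.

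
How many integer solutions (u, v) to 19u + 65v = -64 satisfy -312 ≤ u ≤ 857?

gcd(65, 19):
  65 = 3·19 + 8
  19 = 2·8 + 3
  8 = 2·3 + 2
  3 = 1·2 + 1
  2 = 2·1
so gcd(65, 19) = 1.
Back-substitute for Bézout coefficients:
  1 = 3 - 1·2
  ... = 19·(24) + 65·(-7)
Scale by -64: particular solution (-1536, 448); reduce u mod 65: (24, -8).
General solution: u = 24 + 65t, v = -8 - 19t for integer t.
-312 ≤ 24 + 65t ≤ 857 gives t ∈ [-5, 12], which is 18 values.

18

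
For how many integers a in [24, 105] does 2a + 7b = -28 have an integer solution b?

gcd(7, 2) = 1  (7 = 3*2 + 1, 2 = 2*1).
Back-substituting, 2*(-3) + 7*(1) = 1.
Scale by -28: particular solution (84, -28); reduce a mod 7: (0, -4).
General solution: a = 0 + 7t, b = -4 - 2t for integer t.
24 ≤ 0 + 7t ≤ 105 gives t ∈ [4, 15], which is 12 values.

12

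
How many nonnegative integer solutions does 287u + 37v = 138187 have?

gcd(287, 37) = 1  (287 = 7·37 + 28, 37 = 1·28 + 9, 28 = 3·9 + 1, 9 = 9·1).
Back-substituting, 287·(4) + 37·(-31) = 1.
Scale by 138187: one solution is (552748, -4283797). Reduce u mod 37: (5, 3696).
General: u = 5 + 37t, v = 3696 - 287t.
u ≥ 0 ⇒ t ≥ 0; v ≥ 0 ⇒ t ≤ 12. So t ∈ [0, 12]: 13 solutions.

13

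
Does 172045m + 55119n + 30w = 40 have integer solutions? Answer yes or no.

yes

gcd(172045, 55119) = 19.
gcd(19, 30) = 1.
1 divides 40, so integer solutions exist.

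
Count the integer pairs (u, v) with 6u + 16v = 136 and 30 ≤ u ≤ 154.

15

gcd(16, 6):
  16 = 2·6 + 4
  6 = 1·4 + 2
  4 = 2·2
so gcd(16, 6) = 2.
Back-substitute for Bézout coefficients:
  2 = 6 - 1·4
  ... = 6·(3) + 16·(-1)
Scale by 68: particular solution (204, -68); reduce u mod 8: (4, 7).
General solution: u = 4 + 8t, v = 7 - 3t for integer t.
30 ≤ 4 + 8t ≤ 154 gives t ∈ [4, 18], which is 15 values.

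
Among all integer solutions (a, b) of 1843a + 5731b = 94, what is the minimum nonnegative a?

793

gcd(5731, 1843) = 1.
1 divides 94, so solutions exist.
By Bézout, 1843·(2752) + 5731·(-885) = 1.
Scale by 94/1 = 94: (a₀, b₀) = (258688, -83190).
General solution: a = 258688 + 5731t, b = -83190 - 1843t for integer t.
a ≥ 0: smallest is 258688 mod 5731 = 793 (at t = -45), with b = -255.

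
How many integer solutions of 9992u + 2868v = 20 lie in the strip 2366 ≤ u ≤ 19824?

25

gcd(9992, 2868) = 4  (9992 = 3×2868 + 1388, 2868 = 2×1388 + 92, 1388 = 15×92 + 8, 92 = 11×8 + 4, 8 = 2×4).
Back-substituting, 9992×(-343) + 2868×(1195) = 4.
Scale by 5: particular solution (-1715, 5975); reduce u mod 717: (436, -1519).
General solution: u = 436 + 717t, v = -1519 - 2498t for integer t.
2366 ≤ 436 + 717t ≤ 19824 gives t ∈ [3, 27], which is 25 values.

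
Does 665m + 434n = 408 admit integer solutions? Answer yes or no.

no

gcd(665, 434) = 7  (665 = 1·434 + 231, 434 = 1·231 + 203, 231 = 1·203 + 28, 203 = 7·28 + 7, 28 = 4·7).
7 does not divide 408 (remainder 2), so no integer solutions.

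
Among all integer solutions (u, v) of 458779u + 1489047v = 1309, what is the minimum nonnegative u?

gcd(1489047, 458779):
  1489047 = 3*458779 + 112710
  458779 = 4*112710 + 7939
  112710 = 14*7939 + 1564
  7939 = 5*1564 + 119
  1564 = 13*119 + 17
  119 = 7*17
so gcd(1489047, 458779) = 17.
17 divides 1309, so solutions exist.
Back-substitute for Bézout coefficients:
  17 = 1564 - 13*119
  ... = 458779*(-12379) + 1489047*(3814)
Scale by 1309/17 = 77: (u₀, v₀) = (-953183, 293678).
General solution: u = -953183 + 87591t, v = 293678 - 26987t for integer t.
u ≥ 0: smallest is -953183 mod 87591 = 10318 (at t = 11), with v = -3179.

10318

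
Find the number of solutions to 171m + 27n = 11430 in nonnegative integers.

gcd(171, 27) = 9  (171 = 6*27 + 9, 27 = 3*9).
Back-substituting, 171*(1) + 27*(-6) = 9.
Scale by 1270: one solution is (1270, -7620). Reduce m mod 3: (1, 417).
General: m = 1 + 3t, n = 417 - 19t.
m ≥ 0 ⇒ t ≥ 0; n ≥ 0 ⇒ t ≤ 21. So t ∈ [0, 21]: 22 solutions.

22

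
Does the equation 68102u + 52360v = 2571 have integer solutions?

gcd(68102, 52360) = 34  (68102 = 1×52360 + 15742, 52360 = 3×15742 + 5134, 15742 = 3×5134 + 340, 5134 = 15×340 + 34, 340 = 10×34).
34 does not divide 2571 (remainder 21), so no integer solutions.

no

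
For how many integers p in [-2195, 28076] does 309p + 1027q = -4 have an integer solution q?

gcd(1027, 309) = 1  (1027 = 3·309 + 100, 309 = 3·100 + 9, 100 = 11·9 + 1, 9 = 9·1).
Back-substituting, 309·(-113) + 1027·(34) = 1.
Scale by -4: particular solution (452, -136); reduce p mod 1027: (452, -136).
General solution: p = 452 + 1027t, q = -136 - 309t for integer t.
-2195 ≤ 452 + 1027t ≤ 28076 gives t ∈ [-2, 26], which is 29 values.

29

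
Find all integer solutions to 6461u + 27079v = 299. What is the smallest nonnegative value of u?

306

gcd(27079, 6461) = 13.
13 divides 299, so solutions exist.
By Bézout, 6461·(285) + 27079·(-68) = 13.
Scale by 299/13 = 23: (u₀, v₀) = (6555, -1564).
General solution: u = 6555 + 2083t, v = -1564 - 497t for integer t.
u ≥ 0: smallest is 6555 mod 2083 = 306 (at t = -3), with v = -73.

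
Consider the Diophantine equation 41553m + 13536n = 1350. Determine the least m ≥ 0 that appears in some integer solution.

gcd(41553, 13536):
  41553 = 3×13536 + 945
  13536 = 14×945 + 306
  945 = 3×306 + 27
  306 = 11×27 + 9
  27 = 3×9
so gcd(41553, 13536) = 9.
9 divides 1350, so solutions exist.
Back-substitute for Bézout coefficients:
  9 = 306 - 11×27
  ... = 41553×(-487) + 13536×(1495)
Scale by 1350/9 = 150: (m₀, n₀) = (-73050, 224250).
General solution: m = -73050 + 1504t, n = 224250 - 4617t for integer t.
m ≥ 0: smallest is -73050 mod 1504 = 646 (at t = 49), with n = -1983.

646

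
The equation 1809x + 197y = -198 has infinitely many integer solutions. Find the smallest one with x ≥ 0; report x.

gcd(1809, 197) = 1.
1 divides -198, so solutions exist.
By Bézout, 1809×(-93) + 197×(854) = 1.
Scale by -198/1 = -198: (x₀, y₀) = (18414, -169092).
General solution: x = 18414 + 197t, y = -169092 - 1809t for integer t.
x ≥ 0: smallest is 18414 mod 197 = 93 (at t = -93), with y = -855.

93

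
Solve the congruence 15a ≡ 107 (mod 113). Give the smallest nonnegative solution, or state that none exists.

90

gcd(113, 15):
  113 = 7×15 + 8
  15 = 1×8 + 7
  8 = 1×7 + 1
  7 = 7×1
so gcd(113, 15) = 1.
1 divides 107, so solutions exist.
Back-substitute for Bézout coefficients:
  1 = 8 - 1×7
  ... = 15×(-15) + 113×(2)
So 15×(-15) ≡ 1 (mod 113); multiply by 107: a ≡ -1605 (mod 113).
Smallest nonnegative: a = -1605 mod 113 = 90.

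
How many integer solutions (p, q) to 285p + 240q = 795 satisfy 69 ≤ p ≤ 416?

22

gcd(285, 240) = 15.
By Bézout, 285*(-5) + 240*(6) = 15.
Particular solution: (7, -5).
General solution: p = 7 + 16t, q = -5 - 19t for integer t.
69 ≤ 7 + 16t ≤ 416 gives t ∈ [4, 25], which is 22 values.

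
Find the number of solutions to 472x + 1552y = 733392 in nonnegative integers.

gcd(1552, 472) = 8  (1552 = 3*472 + 136, 472 = 3*136 + 64, 136 = 2*64 + 8, 64 = 8*8).
Back-substituting, 472*(-23) + 1552*(7) = 8.
Scale by 91674: one solution is (-2108502, 641718). Reduce x mod 194: (84, 447).
General: x = 84 + 194t, y = 447 - 59t.
x ≥ 0 ⇒ t ≥ 0; y ≥ 0 ⇒ t ≤ 7. So t ∈ [0, 7]: 8 solutions.

8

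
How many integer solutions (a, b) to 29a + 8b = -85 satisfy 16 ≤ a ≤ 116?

12

gcd(29, 8):
  29 = 3·8 + 5
  8 = 1·5 + 3
  5 = 1·3 + 2
  3 = 1·2 + 1
  2 = 2·1
so gcd(29, 8) = 1.
Back-substitute for Bézout coefficients:
  1 = 3 - 1·2
  ... = 29·(-3) + 8·(11)
Scale by -85: particular solution (255, -935); reduce a mod 8: (7, -36).
General solution: a = 7 + 8t, b = -36 - 29t for integer t.
16 ≤ 7 + 8t ≤ 116 gives t ∈ [2, 13], which is 12 values.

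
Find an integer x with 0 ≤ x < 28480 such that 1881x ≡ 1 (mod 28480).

gcd(28480, 1881) = 1.
By Bézout, 1881×(5481) + 28480×(-362) = 1.
So 1881×5481 ≡ 1 (mod 28480), and 5481 mod 28480 = 5481.

5481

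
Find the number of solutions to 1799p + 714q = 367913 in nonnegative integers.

2

gcd(1799, 714) = 7  (1799 = 2×714 + 371, 714 = 1×371 + 343, 371 = 1×343 + 28, 343 = 12×28 + 7, 28 = 4×7).
Back-substituting, 1799×(-25) + 714×(63) = 7.
Scale by 52559: one solution is (-1313975, 3311217). Reduce p mod 102: (91, 286).
General: p = 91 + 102t, q = 286 - 257t.
p ≥ 0 ⇒ t ≥ 0; q ≥ 0 ⇒ t ≤ 1. So t ∈ [0, 1]: 2 solutions.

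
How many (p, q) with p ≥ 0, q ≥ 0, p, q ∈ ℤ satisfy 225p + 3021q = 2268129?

10

gcd(3021, 225):
  3021 = 13×225 + 96
  225 = 2×96 + 33
  96 = 2×33 + 30
  33 = 1×30 + 3
  30 = 10×3
so gcd(3021, 225) = 3.
Back-substitute for Bézout coefficients:
  3 = 33 - 1×30
  ... = 225×(94) + 3021×(-7)
Scale by 756043: one solution is (71068042, -5292301). Reduce p mod 1007: (24, 749).
General: p = 24 + 1007t, q = 749 - 75t.
p ≥ 0 ⇒ t ≥ 0; q ≥ 0 ⇒ t ≤ 9. So t ∈ [0, 9]: 10 solutions.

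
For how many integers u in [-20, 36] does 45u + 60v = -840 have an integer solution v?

15

gcd(60, 45) = 15  (60 = 1×45 + 15, 45 = 3×15).
Back-substituting, 45×(-1) + 60×(1) = 15.
Scale by -56: particular solution (56, -56); reduce u mod 4: (0, -14).
General solution: u = 0 + 4t, v = -14 - 3t for integer t.
-20 ≤ 0 + 4t ≤ 36 gives t ∈ [-5, 9], which is 15 values.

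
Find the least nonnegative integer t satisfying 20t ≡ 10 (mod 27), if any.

gcd(27, 20) = 1  (27 = 1·20 + 7, 20 = 2·7 + 6, 7 = 1·6 + 1, 6 = 6·1).
1 divides 10, so solutions exist.
Back-substituting, 20·(-4) + 27·(3) = 1.
So 20·(-4) ≡ 1 (mod 27); multiply by 10: t ≡ -40 (mod 27).
Smallest nonnegative: t = -40 mod 27 = 14.

14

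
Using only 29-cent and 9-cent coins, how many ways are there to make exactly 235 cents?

1

Need nonnegative integers with 29j + 9k = 235.
gcd(29, 9) = 1, and 29·(-4) + 9·(13) = 1.
So (j₀, k₀) = (-940, 3055); general j = -940 + 9t, k = 3055 - 29t.
j ≥ 0 ⇒ t ≥ 105; k ≥ 0 ⇒ t ≤ 105. That's 1 value of t.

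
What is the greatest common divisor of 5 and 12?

1

gcd(12, 5):
  12 = 2×5 + 2
  5 = 2×2 + 1
  2 = 2×1
so gcd(12, 5) = 1.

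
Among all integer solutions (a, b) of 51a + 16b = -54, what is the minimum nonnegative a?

gcd(51, 16) = 1  (51 = 3*16 + 3, 16 = 5*3 + 1, 3 = 3*1).
1 divides -54, so solutions exist.
Back-substituting, 51*(-5) + 16*(16) = 1.
Scale by -54/1 = -54: (a₀, b₀) = (270, -864).
General solution: a = 270 + 16t, b = -864 - 51t for integer t.
a ≥ 0: smallest is 270 mod 16 = 14 (at t = -16), with b = -48.

14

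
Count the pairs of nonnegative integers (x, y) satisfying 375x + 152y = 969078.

17

gcd(375, 152):
  375 = 2*152 + 71
  152 = 2*71 + 10
  71 = 7*10 + 1
  10 = 10*1
so gcd(375, 152) = 1.
Back-substitute for Bézout coefficients:
  1 = 71 - 7*10
  ... = 375*(15) + 152*(-37)
Scale by 969078: one solution is (14536170, -35855886). Reduce x mod 152: (106, 6114).
General: x = 106 + 152t, y = 6114 - 375t.
x ≥ 0 ⇒ t ≥ 0; y ≥ 0 ⇒ t ≤ 16. So t ∈ [0, 16]: 17 solutions.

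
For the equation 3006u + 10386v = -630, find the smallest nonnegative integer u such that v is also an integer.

176

gcd(10386, 3006) = 18  (10386 = 3·3006 + 1368, 3006 = 2·1368 + 270, 1368 = 5·270 + 18, 270 = 15·18).
18 divides -630, so solutions exist.
Back-substituting, 3006·(-38) + 10386·(11) = 18.
Scale by -630/18 = -35: (u₀, v₀) = (1330, -385).
General solution: u = 1330 + 577t, v = -385 - 167t for integer t.
u ≥ 0: smallest is 1330 mod 577 = 176 (at t = -2), with v = -51.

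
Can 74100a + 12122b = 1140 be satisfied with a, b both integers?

gcd(74100, 12122) = 38  (74100 = 6×12122 + 1368, 12122 = 8×1368 + 1178, 1368 = 1×1178 + 190, 1178 = 6×190 + 38, 190 = 5×38).
38 divides 1140, so integer solutions exist.

yes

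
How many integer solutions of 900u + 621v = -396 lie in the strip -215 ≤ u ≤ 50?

3

gcd(900, 621):
  900 = 1*621 + 279
  621 = 2*279 + 63
  279 = 4*63 + 27
  63 = 2*27 + 9
  27 = 3*9
so gcd(900, 621) = 9.
Back-substitute for Bézout coefficients:
  9 = 63 - 2*27
  ... = 900*(-20) + 621*(29)
Scale by -44: particular solution (880, -1276); reduce u mod 69: (52, -76).
General solution: u = 52 + 69t, v = -76 - 100t for integer t.
-215 ≤ 52 + 69t ≤ 50 gives t ∈ [-3, -1], which is 3 values.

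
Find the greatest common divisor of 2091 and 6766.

17

gcd(6766, 2091) = 17  (6766 = 3*2091 + 493, 2091 = 4*493 + 119, 493 = 4*119 + 17, 119 = 7*17).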